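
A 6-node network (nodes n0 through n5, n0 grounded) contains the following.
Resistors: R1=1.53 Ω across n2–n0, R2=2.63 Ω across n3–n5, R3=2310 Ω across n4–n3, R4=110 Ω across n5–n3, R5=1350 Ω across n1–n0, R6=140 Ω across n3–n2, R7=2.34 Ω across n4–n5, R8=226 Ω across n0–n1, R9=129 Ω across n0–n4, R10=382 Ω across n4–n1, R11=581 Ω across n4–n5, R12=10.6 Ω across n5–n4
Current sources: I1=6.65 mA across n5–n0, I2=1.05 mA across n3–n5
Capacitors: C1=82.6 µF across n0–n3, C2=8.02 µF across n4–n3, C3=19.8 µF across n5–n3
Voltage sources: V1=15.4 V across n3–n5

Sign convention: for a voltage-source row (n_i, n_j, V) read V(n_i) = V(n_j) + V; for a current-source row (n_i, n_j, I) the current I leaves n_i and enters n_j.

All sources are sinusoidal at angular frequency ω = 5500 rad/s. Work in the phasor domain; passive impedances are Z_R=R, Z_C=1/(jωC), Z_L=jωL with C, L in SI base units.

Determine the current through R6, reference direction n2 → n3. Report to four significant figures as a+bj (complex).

0.0001069+0.002116j A

Element admittances at ω=5500 rad/s:
  Y(R1) = 0.6536+0.000j S between n2,n0
  Y(R2) = 0.3802+0.000j S between n3,n5
  Y(R3) = 0.0004329+0.000j S between n4,n3
  I1: injects 0.00665 A into n0 (from n5)
  Y(R4) = 0.009091+0.000j S between n5,n3
  Y(R5) = 0.0007407+0.000j S between n1,n0
  Y(C1) = 0.000+0.4543j S between n0,n3
  Y(R6) = 0.007143+0.000j S between n3,n2
  Y(R7) = 0.4274+0.000j S between n4,n5
  Y(C2) = 0.000+0.04411j S between n4,n3
  Y(R8) = 0.004425+0.000j S between n0,n1
  Y(R9) = 0.007752+0.000j S between n0,n4
  Y(R10) = 0.002618+0.000j S between n4,n1
  Y(R11) = 0.001721+0.000j S between n4,n5
  I2: injects 0.00105 A into n5 (from n3)
  Y(C3) = 0.000+0.1089j S between n5,n3
  Y(R12) = 0.09434+0.000j S between n5,n4
  V1: constraint V(n3)−V(n5) = 15.4
Assemble and solve the 6×6 MNA system:
  V(n1)=-5.054+0.3186j  V(n2)=-0.0001636-0.003237j  V(n3)=-0.01513-0.2994j  V(n4)=-15.03+0.9473j  V(n5)=-15.42-0.2994j
  i(V1)=-6.194-2.330j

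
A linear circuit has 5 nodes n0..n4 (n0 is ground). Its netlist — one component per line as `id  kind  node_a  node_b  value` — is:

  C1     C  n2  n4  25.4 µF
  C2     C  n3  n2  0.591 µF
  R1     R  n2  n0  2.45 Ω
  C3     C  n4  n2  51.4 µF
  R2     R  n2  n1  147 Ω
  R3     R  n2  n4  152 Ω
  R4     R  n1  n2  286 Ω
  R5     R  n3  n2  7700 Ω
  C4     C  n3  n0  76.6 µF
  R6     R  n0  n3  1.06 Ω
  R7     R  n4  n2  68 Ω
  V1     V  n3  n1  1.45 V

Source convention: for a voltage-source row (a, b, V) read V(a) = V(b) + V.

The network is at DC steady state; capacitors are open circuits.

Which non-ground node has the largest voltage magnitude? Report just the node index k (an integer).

1

MNA unknowns: 4 node voltages V₁..V_4 plus 1 source current (V1)
C1: Y=0.000 on G[2,4]
C2: Y=0.000 on G[3,2]
R1: Y=0.4082 on G[2,0]
C3: Y=0.000 on G[4,2]
R2: Y=0.006803 on G[2,1]
R3: Y=0.006579 on G[2,4]
R4: Y=0.003497 on G[1,2]
R5: Y=0.0001299 on G[3,2]
C4: Y=0.000 on G[3,0]
R6: Y=0.9434 on G[0,3]
R7: Y=0.01471 on G[4,2]
V1: row V3−V1=1.45, i_V1 at 3,1
solve → V1=-1.435, V2=-0.03530, V3=0.01527, V4=-0.03530
aux → i_V1=-0.01441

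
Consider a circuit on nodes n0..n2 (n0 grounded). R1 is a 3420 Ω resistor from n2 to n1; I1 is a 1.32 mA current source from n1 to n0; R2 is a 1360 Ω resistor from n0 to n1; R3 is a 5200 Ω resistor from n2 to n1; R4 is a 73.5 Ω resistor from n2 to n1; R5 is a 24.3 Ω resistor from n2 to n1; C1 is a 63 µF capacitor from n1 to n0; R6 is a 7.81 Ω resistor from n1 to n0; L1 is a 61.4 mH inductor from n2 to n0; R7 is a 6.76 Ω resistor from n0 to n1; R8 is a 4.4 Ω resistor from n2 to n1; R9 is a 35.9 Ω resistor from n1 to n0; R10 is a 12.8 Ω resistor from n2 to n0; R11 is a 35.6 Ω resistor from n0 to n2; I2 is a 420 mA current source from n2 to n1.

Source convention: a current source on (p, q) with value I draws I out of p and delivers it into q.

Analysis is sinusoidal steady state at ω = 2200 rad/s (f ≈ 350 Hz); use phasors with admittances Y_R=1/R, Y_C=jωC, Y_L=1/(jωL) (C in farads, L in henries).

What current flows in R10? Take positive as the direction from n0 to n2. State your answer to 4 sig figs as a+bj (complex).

0.06952+0.007390j A

MNA unknowns: 2 node voltages V₁..V_2
R1: Y=0.0002924+0.000j on G[2,1]
I1: z[1]−=0.00132, z[0]+=0.00132
R2: Y=0.0007353+0.000j on G[0,1]
R3: Y=0.0001923+0.000j on G[2,1]
R4: Y=0.01361+0.000j on G[2,1]
R5: Y=0.04115+0.000j on G[2,1]
C1: Y=0.000+0.1386j on G[1,0]
R6: Y=0.1280+0.000j on G[1,0]
L1: Y=0.000-0.007403j on G[2,0]
R7: Y=0.1479+0.000j on G[0,1]
R8: Y=0.2273+0.000j on G[2,1]
R9: Y=0.02786+0.000j on G[1,0]
R10: Y=0.07812+0.000j on G[2,0]
R11: Y=0.02809+0.000j on G[0,2]
I2: z[2]−=0.42, z[1]+=0.42
solve → V1=0.2597-0.1068j, V2=-0.8899-0.09459j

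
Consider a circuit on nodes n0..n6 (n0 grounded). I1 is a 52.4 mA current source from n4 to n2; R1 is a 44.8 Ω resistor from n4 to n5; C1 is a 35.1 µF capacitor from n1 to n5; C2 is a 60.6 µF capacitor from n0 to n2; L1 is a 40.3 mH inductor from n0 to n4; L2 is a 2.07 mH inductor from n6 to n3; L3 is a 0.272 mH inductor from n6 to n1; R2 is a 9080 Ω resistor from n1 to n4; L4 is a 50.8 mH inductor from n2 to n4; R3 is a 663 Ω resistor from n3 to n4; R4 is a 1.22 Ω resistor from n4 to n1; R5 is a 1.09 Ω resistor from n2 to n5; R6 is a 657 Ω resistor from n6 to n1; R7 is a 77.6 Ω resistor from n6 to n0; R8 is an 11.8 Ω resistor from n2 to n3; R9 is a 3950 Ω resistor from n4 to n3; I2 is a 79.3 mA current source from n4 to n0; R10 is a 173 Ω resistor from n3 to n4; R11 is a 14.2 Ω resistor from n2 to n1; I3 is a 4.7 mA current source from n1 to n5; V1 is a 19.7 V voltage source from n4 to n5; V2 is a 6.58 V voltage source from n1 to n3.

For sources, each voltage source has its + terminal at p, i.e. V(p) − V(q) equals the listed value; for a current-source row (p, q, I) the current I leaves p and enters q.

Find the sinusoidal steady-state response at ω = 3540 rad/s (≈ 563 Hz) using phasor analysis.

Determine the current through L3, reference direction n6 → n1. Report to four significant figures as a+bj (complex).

Apply KCL at each of the 6 non-ground nodes and solve the resulting linear system.
Node n1: branches {C1, L3, R2, R4, R6, R11, I3, V2} → V_1 = 15.44-0.3883j
Node n2: branches {I1, C2, L4, R5, R8, R11} → V_2 = 0.6230+1.311j
Node n3: branches {L2, R3, R8, R9, R10, V2} → V_3 = 8.862-0.3883j
Node n4: branches {I1, R1, L1, R2, L4, R3, R4, R9, I2, R10, V1} → V_4 = 18.06+1.850j
Node n5: branches {R1, C1, R5, I3, V1} → V_5 = -1.643+1.850j
Node n6: branches {L2, L3, R6, R7} → V_6 = 14.67-0.5482j
Source currents: i(V1)=-2.801-1.628j, i(V2)=0.6507+0.6319j

-0.1661+0.8001j A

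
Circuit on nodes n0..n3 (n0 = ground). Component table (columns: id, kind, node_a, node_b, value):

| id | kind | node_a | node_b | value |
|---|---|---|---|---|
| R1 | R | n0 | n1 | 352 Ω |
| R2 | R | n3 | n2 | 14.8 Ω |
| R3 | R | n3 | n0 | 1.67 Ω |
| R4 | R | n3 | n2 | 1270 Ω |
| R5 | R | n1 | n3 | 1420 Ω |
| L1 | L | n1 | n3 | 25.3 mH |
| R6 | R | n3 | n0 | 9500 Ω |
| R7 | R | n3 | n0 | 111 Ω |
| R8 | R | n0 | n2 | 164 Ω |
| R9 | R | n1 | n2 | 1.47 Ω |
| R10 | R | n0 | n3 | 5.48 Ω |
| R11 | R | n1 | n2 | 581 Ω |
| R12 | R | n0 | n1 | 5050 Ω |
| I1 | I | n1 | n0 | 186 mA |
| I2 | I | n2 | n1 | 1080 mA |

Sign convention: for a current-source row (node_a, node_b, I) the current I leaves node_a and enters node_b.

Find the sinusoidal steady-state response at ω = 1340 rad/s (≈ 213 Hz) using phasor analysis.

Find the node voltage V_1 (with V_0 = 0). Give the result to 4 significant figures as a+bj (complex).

-1.148-0.3862j V

Apply KCL at each of the 3 non-ground nodes and solve the resulting linear system.
Node n1: branches {R1, R5, L1, R9, R11, R12, I1, I2} → V_1 = -1.148-0.3862j
Node n2: branches {R2, R4, R8, R9, R11, I2} → V_2 = -2.482-0.3478j
Node n3: branches {R2, R3, R4, R5, L1, R6, R7, R10} → V_3 = -0.2118+0.004168j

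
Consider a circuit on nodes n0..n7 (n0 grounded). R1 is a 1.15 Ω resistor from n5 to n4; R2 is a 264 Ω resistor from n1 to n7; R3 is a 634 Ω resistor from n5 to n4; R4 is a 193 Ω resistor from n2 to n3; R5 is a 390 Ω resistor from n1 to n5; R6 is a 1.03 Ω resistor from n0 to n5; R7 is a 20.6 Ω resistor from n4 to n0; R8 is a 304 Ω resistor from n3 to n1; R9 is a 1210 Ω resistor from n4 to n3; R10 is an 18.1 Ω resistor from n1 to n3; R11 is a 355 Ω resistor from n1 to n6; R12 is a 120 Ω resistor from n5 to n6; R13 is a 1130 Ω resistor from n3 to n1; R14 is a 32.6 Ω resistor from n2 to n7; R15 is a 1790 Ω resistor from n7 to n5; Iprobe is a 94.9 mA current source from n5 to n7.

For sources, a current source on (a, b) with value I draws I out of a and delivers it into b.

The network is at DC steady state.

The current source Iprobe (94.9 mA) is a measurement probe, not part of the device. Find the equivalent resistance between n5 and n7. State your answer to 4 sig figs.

R_eq = 261.4 Ω

Element admittances at DC:
  Y(R1) = 0.8696 S between n5,n4
  Y(R2) = 0.003788 S between n1,n7
  Y(R3) = 0.001577 S between n5,n4
  Y(R4) = 0.005181 S between n2,n3
  Y(R5) = 0.002564 S between n1,n5
  Y(R6) = 0.9709 S between n0,n5
  Y(R7) = 0.04854 S between n4,n0
  Y(R8) = 0.003289 S between n3,n1
  Y(R9) = 0.0008264 S between n4,n3
  Y(R10) = 0.05525 S between n1,n3
  Y(R11) = 0.002817 S between n1,n6
  Y(R12) = 0.008333 S between n5,n6
  Y(R13) = 0.0008850 S between n3,n1
  Y(R14) = 0.03067 S between n2,n7
  Y(R15) = 0.0005587 S between n7,n5
  Iprobe: injects 0.0949 A into n7 (from n5)
Assemble and solve the 7×7 MNA system:
  V(n1)=14.67  V(n2)=23.41  V(n3)=15.18  V(n4)=0.01301  V(n5)=-0.0006506  V(n6)=3.706  V(n7)=24.80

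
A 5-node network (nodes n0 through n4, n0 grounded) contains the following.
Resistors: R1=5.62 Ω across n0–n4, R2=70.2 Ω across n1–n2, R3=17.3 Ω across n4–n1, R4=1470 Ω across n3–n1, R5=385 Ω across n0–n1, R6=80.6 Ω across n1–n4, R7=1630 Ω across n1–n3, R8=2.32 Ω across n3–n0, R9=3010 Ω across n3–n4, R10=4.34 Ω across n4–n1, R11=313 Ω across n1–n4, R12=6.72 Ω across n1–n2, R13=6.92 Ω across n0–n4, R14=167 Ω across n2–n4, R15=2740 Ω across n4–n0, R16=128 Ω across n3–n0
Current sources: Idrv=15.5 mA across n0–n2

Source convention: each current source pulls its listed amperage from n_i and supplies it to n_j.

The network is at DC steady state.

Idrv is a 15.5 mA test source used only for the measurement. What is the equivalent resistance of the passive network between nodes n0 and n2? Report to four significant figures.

R_eq = 11.87 Ω

MNA unknowns: 4 node voltages V₁..V_4
R1: Y=0.1779 on G[0,4]
R2: Y=0.01425 on G[1,2]
R3: Y=0.05780 on G[4,1]
R4: Y=0.0006803 on G[3,1]
R5: Y=0.002597 on G[0,1]
R6: Y=0.01241 on G[1,4]
R7: Y=0.0006135 on G[1,3]
R8: Y=0.4310 on G[3,0]
R9: Y=0.0003322 on G[3,4]
R10: Y=0.2304 on G[4,1]
R11: Y=0.003195 on G[1,4]
R12: Y=0.1488 on G[1,2]
R13: Y=0.1445 on G[0,4]
R14: Y=0.005988 on G[2,4]
R15: Y=0.0003650 on G[4,0]
R16: Y=0.007812 on G[3,0]
Idrv: z[0]−=0.0155, z[2]+=0.0155
solve → V1=0.09395, V2=0.1840, V3=0.0003113, V4=0.04684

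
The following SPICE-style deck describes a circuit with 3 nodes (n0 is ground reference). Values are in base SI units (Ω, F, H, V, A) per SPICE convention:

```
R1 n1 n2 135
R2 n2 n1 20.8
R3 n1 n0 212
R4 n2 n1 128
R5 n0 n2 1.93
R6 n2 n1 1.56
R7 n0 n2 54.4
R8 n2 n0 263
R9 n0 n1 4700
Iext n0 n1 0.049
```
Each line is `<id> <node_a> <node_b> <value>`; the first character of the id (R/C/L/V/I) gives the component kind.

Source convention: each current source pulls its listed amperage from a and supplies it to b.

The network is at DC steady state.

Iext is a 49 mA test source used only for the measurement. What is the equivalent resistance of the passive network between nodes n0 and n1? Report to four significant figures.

R_eq = 3.219 Ω

Element admittances at DC:
  Y(R1) = 0.007407 S between n1,n2
  Y(R2) = 0.04808 S between n2,n1
  Y(R3) = 0.004717 S between n1,n0
  Y(R4) = 0.007812 S between n2,n1
  Y(R5) = 0.5181 S between n0,n2
  Y(R6) = 0.6410 S between n2,n1
  Y(R7) = 0.01838 S between n0,n2
  Y(R8) = 0.003802 S between n2,n0
  Y(R9) = 0.0002128 S between n0,n1
  Iext: injects 0.049 A into n1 (from n0)
Assemble and solve the 2×2 MNA system:
  V(n1)=0.1577  V(n2)=0.08925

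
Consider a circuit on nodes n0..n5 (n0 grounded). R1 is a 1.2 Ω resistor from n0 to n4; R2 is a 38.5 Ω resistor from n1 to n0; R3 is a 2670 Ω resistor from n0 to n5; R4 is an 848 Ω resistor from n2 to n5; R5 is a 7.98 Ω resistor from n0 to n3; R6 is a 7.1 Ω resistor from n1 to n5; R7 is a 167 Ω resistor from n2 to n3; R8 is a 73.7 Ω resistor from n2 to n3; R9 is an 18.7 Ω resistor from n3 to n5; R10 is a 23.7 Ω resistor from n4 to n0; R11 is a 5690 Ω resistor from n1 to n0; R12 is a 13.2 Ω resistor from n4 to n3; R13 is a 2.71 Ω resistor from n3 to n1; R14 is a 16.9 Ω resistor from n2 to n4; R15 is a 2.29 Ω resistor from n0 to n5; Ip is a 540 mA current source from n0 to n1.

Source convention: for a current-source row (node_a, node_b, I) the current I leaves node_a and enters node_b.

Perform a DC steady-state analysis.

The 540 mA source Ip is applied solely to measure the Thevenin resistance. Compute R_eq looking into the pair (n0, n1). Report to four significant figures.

MNA unknowns: 5 node voltages V₁..V_5
R1: Y=0.8333 on G[0,4]
R2: Y=0.02597 on G[1,0]
R3: Y=0.0003745 on G[0,5]
R4: Y=0.001179 on G[2,5]
R5: Y=0.1253 on G[0,3]
R6: Y=0.1408 on G[1,5]
R7: Y=0.005988 on G[2,3]
R8: Y=0.01357 on G[2,3]
R9: Y=0.05348 on G[3,5]
R10: Y=0.04219 on G[4,0]
R11: Y=0.0001757 on G[1,0]
R12: Y=0.07576 on G[4,3]
R13: Y=0.3690 on G[3,1]
R14: Y=0.05917 on G[2,4]
R15: Y=0.4367 on G[0,5]
Ip: z[0]−=0.54, z[1]+=0.54
solve → V1=1.982, V2=0.3873, V3=1.207, V4=0.1132, V5=0.5440

R_eq = 3.670 Ω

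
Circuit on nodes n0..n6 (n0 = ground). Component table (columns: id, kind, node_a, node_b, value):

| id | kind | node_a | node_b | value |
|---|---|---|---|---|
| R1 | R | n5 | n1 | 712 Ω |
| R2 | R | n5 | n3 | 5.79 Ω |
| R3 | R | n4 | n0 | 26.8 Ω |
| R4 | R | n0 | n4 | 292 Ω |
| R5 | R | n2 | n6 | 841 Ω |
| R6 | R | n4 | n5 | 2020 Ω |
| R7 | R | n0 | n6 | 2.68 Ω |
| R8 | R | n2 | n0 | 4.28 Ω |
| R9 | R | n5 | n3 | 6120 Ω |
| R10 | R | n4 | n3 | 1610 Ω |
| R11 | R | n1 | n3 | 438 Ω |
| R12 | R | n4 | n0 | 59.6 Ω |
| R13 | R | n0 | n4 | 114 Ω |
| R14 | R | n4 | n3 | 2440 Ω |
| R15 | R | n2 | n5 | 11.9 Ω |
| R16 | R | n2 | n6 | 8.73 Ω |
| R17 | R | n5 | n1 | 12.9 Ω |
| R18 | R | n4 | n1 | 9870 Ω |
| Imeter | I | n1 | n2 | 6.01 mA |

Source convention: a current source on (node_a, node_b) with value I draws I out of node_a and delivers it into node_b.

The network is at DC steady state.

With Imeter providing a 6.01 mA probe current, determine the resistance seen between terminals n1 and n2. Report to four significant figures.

Apply KCL at each of the 6 non-ground nodes and solve the resulting linear system.
Node n1: branches {R1, R11, R17, R18, Imeter} → V_1 = -0.1436
Node n2: branches {R5, R8, R15, R16, Imeter} → V_2 = 0.0003684
Node n3: branches {R2, R9, R10, R11, R14} → V_3 = -0.07030
Node n4: branches {R3, R4, R6, R10, R12, R13, R14, R18} → V_4 = -0.001790
Node n5: branches {R1, R2, R6, R9, R15, R17} → V_5 = -0.06974
Node n6: branches {R5, R7, R16} → V_6 = 8.723e-05

R_eq = 23.95 Ω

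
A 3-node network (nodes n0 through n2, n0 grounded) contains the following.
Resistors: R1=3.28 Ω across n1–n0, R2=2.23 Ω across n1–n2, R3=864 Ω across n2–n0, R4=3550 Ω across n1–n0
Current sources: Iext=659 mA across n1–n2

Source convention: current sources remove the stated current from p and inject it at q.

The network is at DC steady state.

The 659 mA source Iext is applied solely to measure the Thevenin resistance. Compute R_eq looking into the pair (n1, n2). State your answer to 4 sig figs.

Apply KCL at each of the 2 non-ground nodes and solve the resulting linear system.
Node n1: branches {R1, R2, R4, Iext} → V_1 = -0.005538
Node n2: branches {R2, R3, Iext} → V_2 = 1.460

R_eq = 2.224 Ω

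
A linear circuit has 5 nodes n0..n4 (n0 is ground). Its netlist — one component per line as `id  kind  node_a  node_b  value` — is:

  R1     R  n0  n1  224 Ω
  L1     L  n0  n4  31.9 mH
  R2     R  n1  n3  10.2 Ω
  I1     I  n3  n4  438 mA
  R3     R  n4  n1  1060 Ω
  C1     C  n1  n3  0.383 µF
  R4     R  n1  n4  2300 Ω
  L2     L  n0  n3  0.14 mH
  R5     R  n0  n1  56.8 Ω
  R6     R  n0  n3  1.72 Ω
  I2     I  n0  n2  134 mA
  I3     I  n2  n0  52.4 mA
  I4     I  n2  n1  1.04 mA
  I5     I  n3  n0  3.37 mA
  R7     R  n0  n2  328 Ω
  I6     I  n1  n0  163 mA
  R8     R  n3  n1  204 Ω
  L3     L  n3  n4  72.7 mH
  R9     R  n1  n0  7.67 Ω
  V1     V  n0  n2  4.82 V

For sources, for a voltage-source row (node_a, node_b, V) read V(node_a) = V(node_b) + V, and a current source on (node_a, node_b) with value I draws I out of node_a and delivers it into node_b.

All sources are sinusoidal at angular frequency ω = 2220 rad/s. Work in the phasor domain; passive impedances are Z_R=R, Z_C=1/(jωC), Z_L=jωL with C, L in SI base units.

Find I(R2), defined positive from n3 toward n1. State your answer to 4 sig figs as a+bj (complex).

0.05967-0.01798j A

MNA unknowns: 4 node voltages V₁..V_4 plus 1 source current (V1)
R1: Y=0.004464+0.000j on G[0,1]
L1: Y=0.000-0.01412j on G[0,4]
R2: Y=0.09804+0.000j on G[1,3]
I1: z[3]−=0.438, z[4]+=0.438
R3: Y=0.0009434+0.000j on G[4,1]
C1: Y=0.000+0.0008503j on G[1,3]
R4: Y=0.0004348+0.000j on G[1,4]
L2: Y=0.000-3.218j on G[0,3]
R5: Y=0.01761+0.000j on G[0,1]
R6: Y=0.5814+0.000j on G[0,3]
I2: z[0]−=0.134, z[2]+=0.134
I3: z[2]−=0.0524, z[0]+=0.0524
I4: z[2]−=0.00104, z[1]+=0.00104
I5: z[3]−=0.00337, z[0]+=0.00337
R7: Y=0.003049+0.000j on G[0,2]
I6: z[1]−=0.163, z[0]+=0.163
R8: Y=0.004902+0.000j on G[3,1]
L3: Y=0.000-0.006196j on G[3,4]
R9: Y=0.1304+0.000j on G[1,0]
V1: row V0−V2=4.82, i_V1 at 0,2
solve → V1=-0.6316+0.07223j, V2=-4.820+0.000j, V3=-0.02298-0.1112j, V4=1.439+21.38j
aux → i_V1=-0.09526+0.000j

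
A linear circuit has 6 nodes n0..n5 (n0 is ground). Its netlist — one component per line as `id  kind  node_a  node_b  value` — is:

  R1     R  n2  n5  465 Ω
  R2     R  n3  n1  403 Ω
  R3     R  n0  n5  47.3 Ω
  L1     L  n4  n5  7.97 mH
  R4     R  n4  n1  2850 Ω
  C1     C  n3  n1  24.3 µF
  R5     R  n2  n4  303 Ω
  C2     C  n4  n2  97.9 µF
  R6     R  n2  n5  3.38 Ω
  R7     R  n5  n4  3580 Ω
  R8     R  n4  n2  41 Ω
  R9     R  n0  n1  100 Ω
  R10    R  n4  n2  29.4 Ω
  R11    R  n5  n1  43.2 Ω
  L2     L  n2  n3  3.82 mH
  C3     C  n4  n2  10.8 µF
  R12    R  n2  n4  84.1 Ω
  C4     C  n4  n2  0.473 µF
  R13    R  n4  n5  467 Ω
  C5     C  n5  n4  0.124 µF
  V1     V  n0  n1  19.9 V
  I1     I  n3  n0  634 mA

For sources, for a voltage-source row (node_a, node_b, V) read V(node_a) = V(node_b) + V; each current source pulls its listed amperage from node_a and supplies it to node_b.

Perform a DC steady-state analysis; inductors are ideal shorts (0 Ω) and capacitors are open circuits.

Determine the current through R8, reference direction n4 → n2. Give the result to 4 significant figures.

Apply KCL at each of the 5 non-ground nodes and solve the resulting linear system.
Node n1: branches {R2, R4, C1, R9, R11, V1} → V_1 = -19.90
Node n2: branches {R1, R5, C2, R6, R8, R10, L2, C3, R12, C4} → V_2 = -26.00
Node n3: branches {R2, C1, L2, I1} → V_3 = -26.00
Node n4: branches {L1, R4, R5, C2, R7, R8, R10, C3, R12, C4, R13, C5} → V_4 = -24.34
Node n5: branches {R1, R3, L1, R6, R7, R11, R13, C5} → V_5 = -24.34
Source currents: i(L1)=-0.1210, i(L2)=0.6189, i(V1)=-0.07955

0.04062 A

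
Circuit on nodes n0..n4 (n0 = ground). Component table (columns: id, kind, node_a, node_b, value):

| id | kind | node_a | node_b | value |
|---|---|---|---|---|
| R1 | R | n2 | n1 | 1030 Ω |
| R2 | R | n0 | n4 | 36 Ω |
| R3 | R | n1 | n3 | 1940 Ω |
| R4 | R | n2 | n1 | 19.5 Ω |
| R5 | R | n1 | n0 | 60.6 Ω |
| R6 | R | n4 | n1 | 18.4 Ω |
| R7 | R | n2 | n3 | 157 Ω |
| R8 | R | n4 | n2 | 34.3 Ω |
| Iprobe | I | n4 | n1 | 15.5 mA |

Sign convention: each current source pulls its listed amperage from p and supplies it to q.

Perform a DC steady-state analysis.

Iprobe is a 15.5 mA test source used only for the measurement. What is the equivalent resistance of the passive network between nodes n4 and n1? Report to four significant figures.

Apply KCL at each of the 4 non-ground nodes and solve the resulting linear system.
Node n1: branches {R1, R3, R4, R5, R6, Iprobe} → V_1 = 0.1165
Node n2: branches {R1, R4, R7, R8} → V_2 = 0.05037
Node n3: branches {R3, R7} → V_3 = 0.05532
Node n4: branches {R2, R6, R8, Iprobe} → V_4 = -0.06920

R_eq = 11.98 Ω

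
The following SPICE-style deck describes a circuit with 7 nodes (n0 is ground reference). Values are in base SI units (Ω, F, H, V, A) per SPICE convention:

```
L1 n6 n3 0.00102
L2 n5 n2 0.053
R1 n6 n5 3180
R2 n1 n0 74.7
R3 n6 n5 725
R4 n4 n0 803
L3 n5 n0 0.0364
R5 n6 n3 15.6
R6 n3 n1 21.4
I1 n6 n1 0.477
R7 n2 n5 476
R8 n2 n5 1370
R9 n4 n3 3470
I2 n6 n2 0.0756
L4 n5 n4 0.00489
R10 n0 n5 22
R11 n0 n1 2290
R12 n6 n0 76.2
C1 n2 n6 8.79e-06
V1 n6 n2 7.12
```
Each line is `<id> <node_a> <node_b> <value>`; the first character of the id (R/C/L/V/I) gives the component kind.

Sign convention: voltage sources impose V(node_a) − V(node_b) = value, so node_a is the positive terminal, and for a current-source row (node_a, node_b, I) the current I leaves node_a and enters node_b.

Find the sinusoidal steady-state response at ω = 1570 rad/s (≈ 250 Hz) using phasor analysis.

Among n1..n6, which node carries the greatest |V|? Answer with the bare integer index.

MNA unknowns: 6 node voltages V₁..V_6 plus 1 source current (V1)
L1: Y=0.000-0.6245j on G[6,3]
L2: Y=0.000-0.01202j on G[5,2]
R1: Y=0.0003145+0.000j on G[6,5]
R2: Y=0.01339+0.000j on G[1,0]
R3: Y=0.001379+0.000j on G[6,5]
R4: Y=0.001245+0.000j on G[4,0]
L3: Y=0.000-0.01750j on G[5,0]
R5: Y=0.06410+0.000j on G[6,3]
R6: Y=0.04673+0.000j on G[3,1]
I1: z[6]−=0.477, z[1]+=0.477
R7: Y=0.002101+0.000j on G[2,5]
R8: Y=0.0007299+0.000j on G[2,5]
R9: Y=0.0002882+0.000j on G[4,3]
I2: z[6]−=0.0756, z[2]+=0.0756
L4: Y=0.000-0.1303j on G[5,4]
R10: Y=0.04545+0.000j on G[0,5]
R11: Y=0.0004367+0.000j on G[0,1]
R12: Y=0.01312+0.000j on G[6,0]
C1: Y=0.000+0.01380j on G[2,6]
V1: row V6−V2=7.12, i_V1 at 6,2
solve → V1=6.531-1.921j, V2=-8.884-3.107j, V3=-1.744-2.489j, V4=-1.720+0.8077j, V5=-1.735+0.7913j, V6=-1.764-3.107j
aux → i_V1=-0.1427-0.02338j

2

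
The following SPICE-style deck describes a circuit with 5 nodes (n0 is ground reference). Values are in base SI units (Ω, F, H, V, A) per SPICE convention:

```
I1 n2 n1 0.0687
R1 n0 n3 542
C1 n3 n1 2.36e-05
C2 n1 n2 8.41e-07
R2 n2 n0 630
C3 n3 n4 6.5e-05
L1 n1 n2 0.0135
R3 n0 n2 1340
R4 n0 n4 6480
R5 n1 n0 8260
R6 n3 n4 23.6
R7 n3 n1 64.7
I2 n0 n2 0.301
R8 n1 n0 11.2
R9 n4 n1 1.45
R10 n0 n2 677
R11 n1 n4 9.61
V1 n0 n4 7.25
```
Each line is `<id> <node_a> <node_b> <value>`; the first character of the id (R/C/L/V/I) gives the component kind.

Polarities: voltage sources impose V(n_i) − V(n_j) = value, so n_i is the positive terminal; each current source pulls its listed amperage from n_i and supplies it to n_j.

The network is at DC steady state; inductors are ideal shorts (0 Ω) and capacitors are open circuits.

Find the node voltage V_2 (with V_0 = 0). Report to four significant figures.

MNA unknowns: 4 node voltages V₁..V_4 plus 2 source currents (L1, V1)
I1: z[2]−=0.0687, z[1]+=0.0687
R1: Y=0.001845 on G[0,3]
C1: Y=0.000 on G[3,1]
C2: Y=0.000 on G[1,2]
R2: Y=0.001587 on G[2,0]
C3: Y=0.000 on G[3,4]
L1: row V1−V2=0, i_L1 at 1,2
R3: Y=0.0007463 on G[0,2]
R4: Y=0.0001543 on G[0,4]
R5: Y=0.0001211 on G[1,0]
R6: Y=0.04237 on G[3,4]
R7: Y=0.01546 on G[3,1]
I2: z[0]−=0.301, z[2]+=0.301
R8: Y=0.08929 on G[1,0]
R9: Y=0.6897 on G[4,1]
R10: Y=0.001477 on G[0,2]
R11: Y=0.1041 on G[1,4]
V1: row V0−V4=7.25, i_V1 at 0,4
solve → V1=-6.159, V2=-6.159, V3=-6.743, V4=-7.250
aux → i_L1=-0.2558, i_V1=-0.8887

-6.159 V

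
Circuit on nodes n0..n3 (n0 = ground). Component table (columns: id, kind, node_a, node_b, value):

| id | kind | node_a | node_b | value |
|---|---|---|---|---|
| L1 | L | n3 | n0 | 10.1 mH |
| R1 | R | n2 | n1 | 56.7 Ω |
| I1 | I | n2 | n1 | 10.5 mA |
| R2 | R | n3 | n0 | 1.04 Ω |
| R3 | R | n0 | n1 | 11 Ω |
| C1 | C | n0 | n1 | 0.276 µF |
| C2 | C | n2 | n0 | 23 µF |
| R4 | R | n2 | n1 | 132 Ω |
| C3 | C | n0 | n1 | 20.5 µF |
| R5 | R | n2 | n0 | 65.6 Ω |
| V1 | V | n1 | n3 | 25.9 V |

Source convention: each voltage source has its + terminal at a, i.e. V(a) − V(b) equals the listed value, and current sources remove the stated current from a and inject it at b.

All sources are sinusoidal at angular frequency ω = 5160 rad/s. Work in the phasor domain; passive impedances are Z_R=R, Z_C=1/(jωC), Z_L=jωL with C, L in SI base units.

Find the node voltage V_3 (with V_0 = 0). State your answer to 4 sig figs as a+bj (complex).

-2.957-2.439j V

Apply KCL at each of the 3 non-ground nodes and solve the resulting linear system.
Node n1: branches {R1, I1, R3, C1, R4, C3, V1} → V_1 = 22.94-2.439j
Node n2: branches {R1, I1, C2, R4, R5} → V_2 = 0.9973-4.446j
Node n3: branches {L1, R2, V1} → V_3 = -2.957-2.439j
Source currents: i(V1)=-2.890-2.288j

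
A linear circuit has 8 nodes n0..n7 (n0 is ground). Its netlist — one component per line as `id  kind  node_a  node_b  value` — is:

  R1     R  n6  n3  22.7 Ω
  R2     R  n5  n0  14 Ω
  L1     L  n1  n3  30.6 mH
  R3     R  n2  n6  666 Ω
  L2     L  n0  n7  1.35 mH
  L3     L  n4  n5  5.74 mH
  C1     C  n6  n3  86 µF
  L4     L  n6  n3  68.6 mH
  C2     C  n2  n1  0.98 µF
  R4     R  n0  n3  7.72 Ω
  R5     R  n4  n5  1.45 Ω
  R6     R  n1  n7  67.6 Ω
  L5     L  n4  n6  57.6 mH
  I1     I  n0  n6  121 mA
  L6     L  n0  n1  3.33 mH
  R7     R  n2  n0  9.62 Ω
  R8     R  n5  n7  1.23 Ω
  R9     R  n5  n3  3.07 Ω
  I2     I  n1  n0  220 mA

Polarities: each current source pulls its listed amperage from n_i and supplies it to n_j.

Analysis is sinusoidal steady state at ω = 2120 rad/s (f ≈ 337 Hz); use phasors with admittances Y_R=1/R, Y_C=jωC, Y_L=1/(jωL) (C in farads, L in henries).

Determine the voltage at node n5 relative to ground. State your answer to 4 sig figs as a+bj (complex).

Apply KCL at each of the 7 non-ground nodes and solve the resulting linear system.
Node n1: branches {L1, C2, R6, L6, I2} → V_1 = -0.1109-1.390j
Node n2: branches {R3, C2, R7} → V_2 = 0.03463-0.01103j
Node n3: branches {R1, L1, C1, L4, R4, R9} → V_3 = 0.3339+0.09571j
Node n4: branches {L3, R5, L5} → V_4 = 0.1437+0.09516j
Node n5: branches {R2, L3, R5, R8, R9} → V_5 = 0.1510+0.1006j
Node n6: branches {R1, R3, C1, L4, L5, I1} → V_6 = 0.5244-0.5731j
Node n7: branches {L2, R6, R8} → V_7 = 0.09772+0.1152j

0.1510+0.1006j V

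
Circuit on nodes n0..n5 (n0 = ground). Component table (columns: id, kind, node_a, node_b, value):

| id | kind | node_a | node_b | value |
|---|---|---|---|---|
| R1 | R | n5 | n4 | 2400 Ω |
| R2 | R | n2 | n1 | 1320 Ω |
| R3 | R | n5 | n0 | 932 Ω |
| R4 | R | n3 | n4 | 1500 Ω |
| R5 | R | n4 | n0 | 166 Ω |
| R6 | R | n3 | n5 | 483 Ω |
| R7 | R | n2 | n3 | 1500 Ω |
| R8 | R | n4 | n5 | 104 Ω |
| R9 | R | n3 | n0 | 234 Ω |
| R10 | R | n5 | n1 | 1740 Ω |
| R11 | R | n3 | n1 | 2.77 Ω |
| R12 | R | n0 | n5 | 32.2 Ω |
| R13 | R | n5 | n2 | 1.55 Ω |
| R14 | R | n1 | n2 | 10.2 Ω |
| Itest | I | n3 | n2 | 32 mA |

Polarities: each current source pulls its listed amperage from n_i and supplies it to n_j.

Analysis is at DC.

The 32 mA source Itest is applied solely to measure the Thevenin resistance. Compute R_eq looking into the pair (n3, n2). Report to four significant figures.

R_eq = 11.77 Ω

Apply KCL at each of the 5 non-ground nodes and solve the resulting linear system.
Node n1: branches {R2, R10, R11, R14} → V_1 = -0.2495
Node n2: branches {R2, R7, R13, R14, Itest} → V_2 = 0.04577
Node n3: branches {R4, R6, R7, R9, R11, Itest} → V_3 = -0.3307
Node n4: branches {R1, R4, R5, R8} → V_4 = 0.01187
Node n5: branches {R1, R3, R6, R8, R10, R12, R13} → V_5 = 0.04177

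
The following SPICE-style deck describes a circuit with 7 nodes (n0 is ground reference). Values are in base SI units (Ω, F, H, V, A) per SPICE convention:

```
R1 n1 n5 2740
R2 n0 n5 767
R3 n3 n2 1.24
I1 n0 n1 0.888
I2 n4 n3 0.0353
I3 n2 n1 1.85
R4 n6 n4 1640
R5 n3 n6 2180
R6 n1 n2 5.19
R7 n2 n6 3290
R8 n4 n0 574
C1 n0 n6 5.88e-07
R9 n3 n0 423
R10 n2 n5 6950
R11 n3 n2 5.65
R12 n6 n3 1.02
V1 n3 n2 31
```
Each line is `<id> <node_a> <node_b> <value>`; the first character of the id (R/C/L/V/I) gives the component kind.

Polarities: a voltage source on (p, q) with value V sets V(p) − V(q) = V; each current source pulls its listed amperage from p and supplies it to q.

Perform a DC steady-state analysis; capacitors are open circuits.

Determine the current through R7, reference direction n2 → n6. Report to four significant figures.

Apply KCL at each of the 6 non-ground nodes and solve the resulting linear system.
Node n1: branches {R1, I1, I3, R6} → V_1 = 272.6
Node n2: branches {R3, I3, R6, R7, R10, R11, V1} → V_2 = 258.8
Node n3: branches {R3, I2, R5, R9, R11, R12, V1} → V_3 = 289.8
Node n4: branches {I2, R4, R8} → V_4 = 60.07
Node n5: branches {R1, R2, R10} → V_5 = 75.43
Node n6: branches {R4, R5, R7, C1, R12} → V_6 = 289.6
Source currents: i(V1)=-31.29

-0.009376 A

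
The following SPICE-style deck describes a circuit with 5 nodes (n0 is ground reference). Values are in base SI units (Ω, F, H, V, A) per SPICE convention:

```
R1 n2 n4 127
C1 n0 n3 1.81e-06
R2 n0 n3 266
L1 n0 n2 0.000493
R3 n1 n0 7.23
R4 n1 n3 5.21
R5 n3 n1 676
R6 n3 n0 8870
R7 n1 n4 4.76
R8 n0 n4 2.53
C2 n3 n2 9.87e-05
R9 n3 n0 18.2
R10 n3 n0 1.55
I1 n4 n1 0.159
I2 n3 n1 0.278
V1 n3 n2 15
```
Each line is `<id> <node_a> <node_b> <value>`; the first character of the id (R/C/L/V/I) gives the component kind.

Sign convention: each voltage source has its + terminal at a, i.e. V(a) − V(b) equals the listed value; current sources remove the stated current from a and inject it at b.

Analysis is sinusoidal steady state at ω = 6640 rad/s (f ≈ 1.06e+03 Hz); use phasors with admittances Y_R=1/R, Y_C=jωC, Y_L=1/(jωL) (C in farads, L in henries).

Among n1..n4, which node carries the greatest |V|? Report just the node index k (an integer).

Apply KCL at each of the 4 non-ground nodes and solve the resulting linear system.
Node n1: branches {R3, R4, R5, R7, I1, I2} → V_1 = 1.453-2.065j
Node n2: branches {R1, L1, C2, V1} → V_2 = -13.26-4.946j
Node n3: branches {C1, R2, R4, R5, R6, C2, R9, R10, I2, V1} → V_3 = 1.738-4.946j
Node n4: branches {R1, R7, R8, I1} → V_4 = 0.06837-0.7708j
Source currents: i(V1)=-1.616-5.812j

2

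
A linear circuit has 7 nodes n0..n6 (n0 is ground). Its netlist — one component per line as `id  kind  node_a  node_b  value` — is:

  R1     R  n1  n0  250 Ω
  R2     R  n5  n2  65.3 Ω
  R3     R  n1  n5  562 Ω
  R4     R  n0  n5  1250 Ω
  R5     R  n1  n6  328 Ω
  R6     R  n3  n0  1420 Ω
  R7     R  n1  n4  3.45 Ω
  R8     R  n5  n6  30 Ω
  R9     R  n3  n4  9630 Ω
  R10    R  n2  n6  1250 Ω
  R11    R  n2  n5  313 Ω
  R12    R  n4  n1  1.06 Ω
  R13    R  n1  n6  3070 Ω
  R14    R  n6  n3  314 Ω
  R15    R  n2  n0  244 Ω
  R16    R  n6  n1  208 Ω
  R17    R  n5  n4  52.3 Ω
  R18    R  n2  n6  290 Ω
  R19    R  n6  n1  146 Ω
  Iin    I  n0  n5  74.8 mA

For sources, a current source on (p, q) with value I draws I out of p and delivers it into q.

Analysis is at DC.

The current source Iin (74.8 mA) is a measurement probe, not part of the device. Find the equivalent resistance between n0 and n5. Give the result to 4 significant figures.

R_eq = 120.7 Ω

Element admittances at DC:
  Y(R1) = 0.004000 S between n1,n0
  Y(R2) = 0.01531 S between n5,n2
  Y(R3) = 0.001779 S between n1,n5
  Y(R4) = 0.0008000 S between n0,n5
  Y(R5) = 0.003049 S between n1,n6
  Y(R6) = 0.0007042 S between n3,n0
  Y(R7) = 0.2899 S between n1,n4
  Y(R8) = 0.03333 S between n5,n6
  Y(R9) = 0.0001038 S between n3,n4
  Y(R10) = 0.0008000 S between n2,n6
  Y(R11) = 0.003195 S between n2,n5
  Y(R12) = 0.9434 S between n4,n1
  Y(R13) = 0.0003257 S between n1,n6
  Y(R14) = 0.003185 S between n6,n3
  Y(R15) = 0.004098 S between n2,n0
  Y(R16) = 0.004808 S between n6,n1
  Y(R17) = 0.01912 S between n5,n4
  Y(R18) = 0.003448 S between n2,n6
  Y(R19) = 0.006849 S between n6,n1
  Iin: injects 0.0748 A into n5 (from n0)
Assemble and solve the 6×6 MNA system:
  V(n1)=7.913  V(n2)=7.566  V(n3)=6.985  V(n4)=7.930  V(n5)=9.027  V(n6)=8.499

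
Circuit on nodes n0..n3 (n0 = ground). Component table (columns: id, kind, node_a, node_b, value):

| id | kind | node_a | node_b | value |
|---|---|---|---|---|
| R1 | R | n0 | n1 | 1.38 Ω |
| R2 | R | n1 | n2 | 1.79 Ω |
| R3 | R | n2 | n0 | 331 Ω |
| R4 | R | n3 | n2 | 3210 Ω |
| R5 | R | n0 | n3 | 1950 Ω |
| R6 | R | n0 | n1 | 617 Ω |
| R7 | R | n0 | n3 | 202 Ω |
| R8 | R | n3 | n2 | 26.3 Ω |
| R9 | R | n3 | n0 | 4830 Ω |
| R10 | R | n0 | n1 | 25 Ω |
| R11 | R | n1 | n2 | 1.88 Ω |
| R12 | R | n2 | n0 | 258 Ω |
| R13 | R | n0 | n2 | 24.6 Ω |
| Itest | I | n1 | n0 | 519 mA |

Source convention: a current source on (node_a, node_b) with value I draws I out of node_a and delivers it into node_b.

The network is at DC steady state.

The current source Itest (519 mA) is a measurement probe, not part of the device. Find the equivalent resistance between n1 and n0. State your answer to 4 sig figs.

Element admittances at DC:
  Y(R1) = 0.7246 S between n0,n1
  Y(R2) = 0.5587 S between n1,n2
  Y(R3) = 0.003021 S between n2,n0
  Y(R4) = 0.0003115 S between n3,n2
  Y(R5) = 0.0005128 S between n0,n3
  Y(R6) = 0.001621 S between n0,n1
  Y(R7) = 0.004950 S between n0,n3
  Y(R8) = 0.03802 S between n3,n2
  Y(R9) = 0.0002070 S between n3,n0
  Y(R10) = 0.04000 S between n0,n1
  Y(R11) = 0.5319 S between n1,n2
  Y(R12) = 0.003876 S between n2,n0
  Y(R13) = 0.04065 S between n0,n2
  Itest: injects 0.519 A into n0 (from n1)
Assemble and solve the 3×3 MNA system:
  V(n1)=-0.6358  V(n2)=-0.6066  V(n3)=-0.5284

R_eq = 1.225 Ω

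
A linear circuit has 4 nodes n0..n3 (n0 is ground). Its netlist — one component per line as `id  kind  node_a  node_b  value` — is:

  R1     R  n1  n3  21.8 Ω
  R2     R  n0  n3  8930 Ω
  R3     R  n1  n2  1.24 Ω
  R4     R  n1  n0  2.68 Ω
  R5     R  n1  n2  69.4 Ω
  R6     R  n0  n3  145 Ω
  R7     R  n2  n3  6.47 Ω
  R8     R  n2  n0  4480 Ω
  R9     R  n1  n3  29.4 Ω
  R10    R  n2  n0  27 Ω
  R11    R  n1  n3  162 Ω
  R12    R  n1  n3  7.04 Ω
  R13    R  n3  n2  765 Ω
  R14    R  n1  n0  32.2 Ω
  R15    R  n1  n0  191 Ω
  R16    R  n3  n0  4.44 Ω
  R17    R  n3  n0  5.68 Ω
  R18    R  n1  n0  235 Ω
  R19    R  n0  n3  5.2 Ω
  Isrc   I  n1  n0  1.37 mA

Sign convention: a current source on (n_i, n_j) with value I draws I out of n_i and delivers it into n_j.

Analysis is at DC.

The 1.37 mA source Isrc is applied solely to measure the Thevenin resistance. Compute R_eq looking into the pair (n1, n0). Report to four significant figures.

MNA unknowns: 3 node voltages V₁..V_3
R1: Y=0.04587 on G[1,3]
R2: Y=0.0001120 on G[0,3]
R3: Y=0.8065 on G[1,2]
R4: Y=0.3731 on G[1,0]
R5: Y=0.01441 on G[1,2]
R6: Y=0.006897 on G[0,3]
R7: Y=0.1546 on G[2,3]
R8: Y=0.0002232 on G[2,0]
R9: Y=0.03401 on G[1,3]
R10: Y=0.03704 on G[2,0]
R11: Y=0.006173 on G[1,3]
R12: Y=0.1420 on G[1,3]
R13: Y=0.001307 on G[3,2]
R14: Y=0.03106 on G[1,0]
R15: Y=0.005236 on G[1,0]
R16: Y=0.2252 on G[3,0]
R17: Y=0.1761 on G[3,0]
R18: Y=0.004255 on G[1,0]
R19: Y=0.1923 on G[0,3]
Isrc: z[1]−=0.00137, z[0]+=0.00137
solve → V1=-0.002053, V2=-0.001778, V3=-0.0007570

R_eq = 1.498 Ω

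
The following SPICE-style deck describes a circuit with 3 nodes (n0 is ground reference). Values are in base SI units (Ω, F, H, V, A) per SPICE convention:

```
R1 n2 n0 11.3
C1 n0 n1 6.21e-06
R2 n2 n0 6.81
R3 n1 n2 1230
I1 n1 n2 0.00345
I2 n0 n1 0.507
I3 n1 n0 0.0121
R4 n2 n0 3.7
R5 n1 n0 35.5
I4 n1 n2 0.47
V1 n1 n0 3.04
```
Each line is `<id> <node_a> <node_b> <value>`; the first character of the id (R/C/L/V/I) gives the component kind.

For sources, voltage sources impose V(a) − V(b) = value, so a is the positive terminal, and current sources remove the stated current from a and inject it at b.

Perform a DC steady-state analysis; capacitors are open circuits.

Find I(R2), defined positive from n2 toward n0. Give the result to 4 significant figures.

Apply KCL at each of the 2 non-ground nodes and solve the resulting linear system.
Node n1: branches {C1, R3, I1, I2, I3, R5, I4, V1} → V_1 = 3.040
Node n2: branches {R1, R2, R3, I1, R4, I4} → V_2 = 0.9398
Source currents: i(V1)=-0.06589

0.1380 A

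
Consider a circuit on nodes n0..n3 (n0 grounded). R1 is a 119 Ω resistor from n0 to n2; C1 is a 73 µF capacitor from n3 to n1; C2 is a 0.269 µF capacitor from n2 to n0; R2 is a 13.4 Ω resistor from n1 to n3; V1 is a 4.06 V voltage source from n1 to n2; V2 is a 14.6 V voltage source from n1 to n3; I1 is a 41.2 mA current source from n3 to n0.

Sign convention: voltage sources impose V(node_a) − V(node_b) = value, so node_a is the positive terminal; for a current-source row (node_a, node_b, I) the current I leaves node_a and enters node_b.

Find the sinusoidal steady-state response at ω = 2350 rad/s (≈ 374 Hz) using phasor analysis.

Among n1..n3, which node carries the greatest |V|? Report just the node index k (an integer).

MNA unknowns: 3 node voltages V₁..V_3 plus 2 source currents (V1, V2)
R1: Y=0.008403+0.000j on G[0,2]
C1: Y=0.000+0.1716j on G[3,1]
C2: Y=0.000+0.0006321j on G[2,0]
R2: Y=0.07463+0.000j on G[1,3]
V1: row V1−V2=4.06, i_V1 at 1,2
V2: row V1−V3=14.6, i_V2 at 1,3
I1: z[3]−=0.0412, z[0]+=0.0412
solve → V1=-0.8152+0.3667j, V2=-4.875+0.3667j, V3=-15.42+0.3667j
aux → i_V1=-0.04120+0.000j, i_V2=-1.048-2.505j

3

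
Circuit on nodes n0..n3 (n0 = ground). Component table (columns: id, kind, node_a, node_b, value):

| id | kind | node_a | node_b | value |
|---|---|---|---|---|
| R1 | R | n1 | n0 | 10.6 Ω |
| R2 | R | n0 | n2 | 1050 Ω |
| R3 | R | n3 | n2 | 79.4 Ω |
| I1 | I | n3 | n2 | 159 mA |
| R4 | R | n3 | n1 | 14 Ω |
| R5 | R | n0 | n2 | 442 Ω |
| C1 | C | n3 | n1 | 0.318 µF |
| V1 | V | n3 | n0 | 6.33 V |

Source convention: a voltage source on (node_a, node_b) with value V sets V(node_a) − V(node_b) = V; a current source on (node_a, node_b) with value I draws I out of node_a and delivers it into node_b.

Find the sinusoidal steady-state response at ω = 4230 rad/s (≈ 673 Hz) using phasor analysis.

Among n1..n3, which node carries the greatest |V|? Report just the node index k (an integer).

MNA unknowns: 3 node voltages V₁..V_3 plus 1 source current (V1)
R1: Y=0.09434+0.000j on G[1,0]
R2: Y=0.0009524+0.000j on G[0,2]
R3: Y=0.01259+0.000j on G[3,2]
I1: z[3]−=0.159, z[2]+=0.159
R4: Y=0.07143+0.000j on G[3,1]
R5: Y=0.002262+0.000j on G[0,2]
C1: Y=0.000+0.001345j on G[3,1]
V1: row V3−V0=6.33, i_V1 at 3,0
solve → V1=2.728+0.02923j, V2=15.10+0.000j, V3=6.330+0.000j
aux → i_V1=-0.3059-0.002758j

2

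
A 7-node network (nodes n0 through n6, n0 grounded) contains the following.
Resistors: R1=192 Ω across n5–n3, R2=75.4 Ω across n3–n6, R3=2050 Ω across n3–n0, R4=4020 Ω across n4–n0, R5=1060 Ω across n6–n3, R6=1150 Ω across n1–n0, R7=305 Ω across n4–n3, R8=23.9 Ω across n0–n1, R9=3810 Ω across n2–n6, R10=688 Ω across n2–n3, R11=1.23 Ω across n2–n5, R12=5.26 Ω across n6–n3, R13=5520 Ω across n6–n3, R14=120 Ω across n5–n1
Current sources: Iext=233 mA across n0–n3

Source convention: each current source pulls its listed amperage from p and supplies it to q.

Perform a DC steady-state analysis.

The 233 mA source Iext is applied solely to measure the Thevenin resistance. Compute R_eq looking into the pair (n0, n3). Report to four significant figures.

R_eq = 238.5 Ω

Apply KCL at each of the 6 non-ground nodes and solve the resulting linear system.
Node n1: branches {R6, R8, R14} → V_1 = 4.520
Node n2: branches {R9, R10, R11} → V_2 = 27.74
Node n3: branches {R1, R2, R3, R5, R7, R10, R12, R13, Iext} → V_3 = 55.58
Node n4: branches {R4, R7} → V_4 = 51.66
Node n5: branches {R1, R11, R14} → V_5 = 27.68
Node n6: branches {R2, R5, R9, R12, R13} → V_6 = 55.54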